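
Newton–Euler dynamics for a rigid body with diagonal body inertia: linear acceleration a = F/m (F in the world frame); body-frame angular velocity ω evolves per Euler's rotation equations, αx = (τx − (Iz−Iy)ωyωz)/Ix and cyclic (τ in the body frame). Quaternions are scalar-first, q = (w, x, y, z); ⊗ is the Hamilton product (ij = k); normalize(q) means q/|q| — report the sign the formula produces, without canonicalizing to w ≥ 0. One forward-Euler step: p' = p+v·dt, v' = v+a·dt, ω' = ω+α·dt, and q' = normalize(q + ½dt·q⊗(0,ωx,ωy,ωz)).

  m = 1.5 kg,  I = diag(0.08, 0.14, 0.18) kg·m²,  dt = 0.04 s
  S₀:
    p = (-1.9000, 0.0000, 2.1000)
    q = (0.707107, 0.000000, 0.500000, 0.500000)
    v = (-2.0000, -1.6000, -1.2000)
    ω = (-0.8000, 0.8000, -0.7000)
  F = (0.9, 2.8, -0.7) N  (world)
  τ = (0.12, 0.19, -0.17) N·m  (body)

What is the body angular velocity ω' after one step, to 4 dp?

angular accel α = (1.7800, 1.7571, -0.7311)
ω + α·dt = (-0.7288, 0.8703, -0.7292)

ω' = (-0.7288, 0.8703, -0.7292)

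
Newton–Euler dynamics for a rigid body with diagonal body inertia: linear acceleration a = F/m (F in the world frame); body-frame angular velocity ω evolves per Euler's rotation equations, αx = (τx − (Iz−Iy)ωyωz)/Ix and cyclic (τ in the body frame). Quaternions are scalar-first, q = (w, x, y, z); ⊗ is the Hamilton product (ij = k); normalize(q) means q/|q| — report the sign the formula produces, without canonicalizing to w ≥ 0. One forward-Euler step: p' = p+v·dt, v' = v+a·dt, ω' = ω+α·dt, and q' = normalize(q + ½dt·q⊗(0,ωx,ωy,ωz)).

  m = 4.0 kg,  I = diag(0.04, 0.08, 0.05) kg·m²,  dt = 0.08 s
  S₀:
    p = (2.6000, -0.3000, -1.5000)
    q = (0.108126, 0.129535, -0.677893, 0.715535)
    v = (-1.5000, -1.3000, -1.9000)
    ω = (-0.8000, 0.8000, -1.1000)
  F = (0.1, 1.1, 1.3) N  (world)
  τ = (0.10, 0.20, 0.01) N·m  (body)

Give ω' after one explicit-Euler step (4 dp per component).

angular accel α = (1.8400, 2.6100, 0.7120)
new body rate ω' = (-0.6528, 1.0088, -1.0430)

ω' = (-0.6528, 1.0088, -1.0430)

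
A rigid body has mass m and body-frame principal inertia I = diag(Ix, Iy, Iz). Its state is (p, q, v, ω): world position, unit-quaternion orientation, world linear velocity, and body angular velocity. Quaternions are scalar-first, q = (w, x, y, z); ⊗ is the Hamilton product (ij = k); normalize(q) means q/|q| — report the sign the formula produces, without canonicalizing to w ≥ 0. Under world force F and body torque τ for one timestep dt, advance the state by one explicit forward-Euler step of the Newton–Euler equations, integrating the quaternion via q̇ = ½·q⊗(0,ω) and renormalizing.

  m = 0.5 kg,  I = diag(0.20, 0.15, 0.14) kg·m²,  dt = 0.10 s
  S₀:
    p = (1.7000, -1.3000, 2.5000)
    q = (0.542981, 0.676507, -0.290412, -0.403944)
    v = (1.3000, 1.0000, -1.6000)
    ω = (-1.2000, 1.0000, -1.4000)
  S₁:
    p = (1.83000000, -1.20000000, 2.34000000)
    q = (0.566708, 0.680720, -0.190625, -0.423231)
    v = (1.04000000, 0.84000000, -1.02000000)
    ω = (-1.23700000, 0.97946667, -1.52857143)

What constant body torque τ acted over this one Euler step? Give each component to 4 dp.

Δω = ω₁−ω₀ = (-0.03700000, -0.02053333, -0.12857143)
precession coupling = (0.0140, 0.1008, 0.0600)
I·α + gyro = (-0.0600, 0.0700, -0.1200)

τ = (-0.0600, 0.0700, -0.1200)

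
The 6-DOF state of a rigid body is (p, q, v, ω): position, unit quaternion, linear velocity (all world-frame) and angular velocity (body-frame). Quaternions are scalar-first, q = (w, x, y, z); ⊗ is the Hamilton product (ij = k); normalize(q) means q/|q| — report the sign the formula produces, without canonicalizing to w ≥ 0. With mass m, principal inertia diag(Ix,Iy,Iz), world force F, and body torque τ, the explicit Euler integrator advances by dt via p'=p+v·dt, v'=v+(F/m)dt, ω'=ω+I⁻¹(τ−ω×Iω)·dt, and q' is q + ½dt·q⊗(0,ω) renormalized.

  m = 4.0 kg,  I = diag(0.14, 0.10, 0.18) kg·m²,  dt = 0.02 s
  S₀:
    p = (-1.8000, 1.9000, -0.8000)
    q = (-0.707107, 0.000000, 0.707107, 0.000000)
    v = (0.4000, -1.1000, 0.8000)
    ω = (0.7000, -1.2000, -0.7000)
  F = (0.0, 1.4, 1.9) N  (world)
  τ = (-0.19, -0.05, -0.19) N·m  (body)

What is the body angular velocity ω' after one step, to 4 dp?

precession coupling ω×(Iω) = (0.0672, 0.0196, 0.0336)
angular accel α = (-1.8371, -0.6960, -1.2422)
new body rate ω' = (0.6633, -1.2139, -0.7248)

ω' = (0.6633, -1.2139, -0.7248)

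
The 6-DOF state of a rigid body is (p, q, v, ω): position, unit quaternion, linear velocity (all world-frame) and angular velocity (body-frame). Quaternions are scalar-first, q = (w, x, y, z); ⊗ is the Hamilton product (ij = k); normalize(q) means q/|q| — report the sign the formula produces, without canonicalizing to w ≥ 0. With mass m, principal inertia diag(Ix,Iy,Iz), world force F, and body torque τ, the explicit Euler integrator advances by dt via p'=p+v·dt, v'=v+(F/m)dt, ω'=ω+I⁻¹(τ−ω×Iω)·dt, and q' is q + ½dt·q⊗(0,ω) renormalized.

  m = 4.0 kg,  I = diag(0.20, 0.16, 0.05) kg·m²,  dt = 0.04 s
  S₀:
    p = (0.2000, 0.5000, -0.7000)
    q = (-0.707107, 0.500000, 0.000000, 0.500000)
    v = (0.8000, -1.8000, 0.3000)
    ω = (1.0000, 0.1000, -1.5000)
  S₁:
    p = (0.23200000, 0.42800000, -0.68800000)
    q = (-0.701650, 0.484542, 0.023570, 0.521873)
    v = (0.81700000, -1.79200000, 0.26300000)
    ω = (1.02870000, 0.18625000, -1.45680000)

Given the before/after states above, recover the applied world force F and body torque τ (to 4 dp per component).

F = (1.7000, 0.8000, -3.7000)
τ = (0.1600, 0.1200, 0.0500)

velocity change Δv = (0.01700000, 0.00800000, -0.03700000)
F = m·Δv/dt = (1.7000, 0.8000, -3.7000)
Δω = ω₁−ω₀ = (0.02870000, 0.08625000, 0.04320000)
gyro term ω₀×Iω₀ = (0.0165, -0.2250, -0.0040)
I·α + gyro = (0.1600, 0.1200, 0.0500)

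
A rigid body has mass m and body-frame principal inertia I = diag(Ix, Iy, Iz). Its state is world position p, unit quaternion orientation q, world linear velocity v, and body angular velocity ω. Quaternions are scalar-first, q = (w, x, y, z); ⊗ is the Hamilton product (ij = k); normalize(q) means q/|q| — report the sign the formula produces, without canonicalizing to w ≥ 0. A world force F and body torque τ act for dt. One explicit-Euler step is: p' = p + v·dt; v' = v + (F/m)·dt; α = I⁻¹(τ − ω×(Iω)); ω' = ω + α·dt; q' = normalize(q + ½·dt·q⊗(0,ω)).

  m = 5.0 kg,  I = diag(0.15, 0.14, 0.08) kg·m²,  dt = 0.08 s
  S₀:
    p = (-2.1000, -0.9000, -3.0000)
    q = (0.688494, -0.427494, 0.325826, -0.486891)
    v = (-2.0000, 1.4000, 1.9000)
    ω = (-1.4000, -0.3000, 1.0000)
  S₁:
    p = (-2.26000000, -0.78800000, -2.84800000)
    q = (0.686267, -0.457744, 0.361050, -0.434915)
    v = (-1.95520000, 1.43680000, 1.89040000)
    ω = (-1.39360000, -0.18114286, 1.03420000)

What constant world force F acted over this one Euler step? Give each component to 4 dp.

F = (2.8000, 2.3000, -0.6000)

v₁ − v₀ = (0.04480000, 0.03680000, -0.00960000)
F = m·Δv/dt = (2.8000, 2.3000, -0.6000)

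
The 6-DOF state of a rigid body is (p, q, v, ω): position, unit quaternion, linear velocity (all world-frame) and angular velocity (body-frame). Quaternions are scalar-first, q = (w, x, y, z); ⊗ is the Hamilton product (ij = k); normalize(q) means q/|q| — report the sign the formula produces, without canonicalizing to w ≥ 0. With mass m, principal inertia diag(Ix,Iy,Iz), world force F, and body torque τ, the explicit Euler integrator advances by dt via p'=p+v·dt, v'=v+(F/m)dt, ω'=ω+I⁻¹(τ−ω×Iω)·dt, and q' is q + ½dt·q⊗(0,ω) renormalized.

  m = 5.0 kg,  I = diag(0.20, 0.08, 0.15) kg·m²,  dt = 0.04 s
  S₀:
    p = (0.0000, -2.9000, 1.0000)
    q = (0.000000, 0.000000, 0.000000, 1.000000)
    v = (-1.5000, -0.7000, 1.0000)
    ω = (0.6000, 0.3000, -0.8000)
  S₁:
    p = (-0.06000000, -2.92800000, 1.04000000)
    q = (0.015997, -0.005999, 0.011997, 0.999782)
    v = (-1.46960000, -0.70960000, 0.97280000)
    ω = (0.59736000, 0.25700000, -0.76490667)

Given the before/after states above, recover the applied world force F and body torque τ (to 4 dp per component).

F = (3.8000, -1.2000, -3.4000)
τ = (-0.0300, -0.1100, 0.1100)

Δv = v₁−v₀ = (0.03040000, -0.00960000, -0.02720000)
m·(v₁−v₀)/dt = (3.8000, -1.2000, -3.4000)
Δω = ω₁−ω₀ = (-0.00264000, -0.04300000, 0.03509333)
I·α + gyro = (-0.0300, -0.1100, 0.1100)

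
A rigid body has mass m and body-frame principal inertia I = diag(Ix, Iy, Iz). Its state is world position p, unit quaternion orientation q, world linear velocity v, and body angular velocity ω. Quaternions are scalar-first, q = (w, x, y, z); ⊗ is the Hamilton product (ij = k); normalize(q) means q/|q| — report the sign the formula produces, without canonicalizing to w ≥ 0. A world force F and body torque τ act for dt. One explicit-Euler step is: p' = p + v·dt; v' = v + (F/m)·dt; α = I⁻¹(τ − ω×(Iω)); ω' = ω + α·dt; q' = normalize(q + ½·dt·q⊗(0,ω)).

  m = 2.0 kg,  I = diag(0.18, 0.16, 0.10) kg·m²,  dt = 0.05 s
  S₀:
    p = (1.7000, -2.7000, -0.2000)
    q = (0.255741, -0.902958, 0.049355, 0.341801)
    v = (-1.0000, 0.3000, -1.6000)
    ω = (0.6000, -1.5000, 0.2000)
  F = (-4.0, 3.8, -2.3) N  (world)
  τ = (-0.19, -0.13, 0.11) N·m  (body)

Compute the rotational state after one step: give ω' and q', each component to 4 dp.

(τ − ω×Iω)/I = (-1.1556, -0.8725, 0.9200)
new body rate ω' = (0.5422, -1.5436, 0.2460)
q⊗(0,ω) = (0.5474471, 0.6760171, 0.0020607, 1.3759722)
updated quaternion q' = (0.2692, -0.8853, 0.0494, 0.3759)

ω' = (0.5422, -1.5436, 0.2460)
q' = (0.2692, -0.8853, 0.0494, 0.3759)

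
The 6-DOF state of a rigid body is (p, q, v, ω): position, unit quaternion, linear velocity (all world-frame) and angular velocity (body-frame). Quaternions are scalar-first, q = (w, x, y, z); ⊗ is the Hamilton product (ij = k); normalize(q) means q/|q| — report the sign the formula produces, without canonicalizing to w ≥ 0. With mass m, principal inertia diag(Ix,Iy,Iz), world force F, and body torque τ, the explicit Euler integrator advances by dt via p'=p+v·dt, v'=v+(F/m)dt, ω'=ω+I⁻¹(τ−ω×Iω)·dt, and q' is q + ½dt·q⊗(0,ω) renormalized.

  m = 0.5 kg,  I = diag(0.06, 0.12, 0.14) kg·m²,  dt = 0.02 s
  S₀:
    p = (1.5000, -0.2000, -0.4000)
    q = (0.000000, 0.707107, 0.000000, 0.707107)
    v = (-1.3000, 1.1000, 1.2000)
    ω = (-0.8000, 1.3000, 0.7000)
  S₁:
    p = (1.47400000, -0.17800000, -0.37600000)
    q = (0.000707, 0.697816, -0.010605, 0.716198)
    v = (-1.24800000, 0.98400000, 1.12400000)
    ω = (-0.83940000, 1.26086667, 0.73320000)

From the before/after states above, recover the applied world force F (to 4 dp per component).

F = (1.3000, -2.9000, -1.9000)

Δv = v₁−v₀ = (0.05200000, -0.11600000, -0.07600000)
F = m·Δv/dt = (1.3000, -2.9000, -1.9000)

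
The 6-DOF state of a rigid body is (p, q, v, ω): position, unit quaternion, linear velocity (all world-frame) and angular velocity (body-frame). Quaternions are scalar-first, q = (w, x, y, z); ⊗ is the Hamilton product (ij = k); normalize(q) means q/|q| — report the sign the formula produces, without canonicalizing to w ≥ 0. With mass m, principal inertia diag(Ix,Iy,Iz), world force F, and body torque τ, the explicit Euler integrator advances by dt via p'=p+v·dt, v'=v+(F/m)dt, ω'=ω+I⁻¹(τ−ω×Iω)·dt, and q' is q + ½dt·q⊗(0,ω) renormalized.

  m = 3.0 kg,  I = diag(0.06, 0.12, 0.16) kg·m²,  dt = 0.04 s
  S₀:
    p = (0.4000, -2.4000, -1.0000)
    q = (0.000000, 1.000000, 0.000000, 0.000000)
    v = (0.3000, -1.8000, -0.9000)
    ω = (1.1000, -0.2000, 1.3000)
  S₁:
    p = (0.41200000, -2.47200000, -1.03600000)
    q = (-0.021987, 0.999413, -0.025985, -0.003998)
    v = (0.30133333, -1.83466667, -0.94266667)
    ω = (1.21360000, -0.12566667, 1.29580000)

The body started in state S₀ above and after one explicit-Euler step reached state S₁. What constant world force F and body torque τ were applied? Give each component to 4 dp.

F = (0.1000, -2.6000, -3.2000)
τ = (0.1600, 0.0800, -0.0300)

rate change Δω = (0.11360000, 0.07433333, -0.00420000)
ω₀×(Iω₀) = (-0.0104, -0.1430, -0.0132)
τ = I·(Δω/dt) + ω₀×(Iω₀) = (0.1600, 0.0800, -0.0300)
v₁ − v₀ = (0.00133333, -0.03466667, -0.04266667)
applied force F = (0.1000, -2.6000, -3.2000)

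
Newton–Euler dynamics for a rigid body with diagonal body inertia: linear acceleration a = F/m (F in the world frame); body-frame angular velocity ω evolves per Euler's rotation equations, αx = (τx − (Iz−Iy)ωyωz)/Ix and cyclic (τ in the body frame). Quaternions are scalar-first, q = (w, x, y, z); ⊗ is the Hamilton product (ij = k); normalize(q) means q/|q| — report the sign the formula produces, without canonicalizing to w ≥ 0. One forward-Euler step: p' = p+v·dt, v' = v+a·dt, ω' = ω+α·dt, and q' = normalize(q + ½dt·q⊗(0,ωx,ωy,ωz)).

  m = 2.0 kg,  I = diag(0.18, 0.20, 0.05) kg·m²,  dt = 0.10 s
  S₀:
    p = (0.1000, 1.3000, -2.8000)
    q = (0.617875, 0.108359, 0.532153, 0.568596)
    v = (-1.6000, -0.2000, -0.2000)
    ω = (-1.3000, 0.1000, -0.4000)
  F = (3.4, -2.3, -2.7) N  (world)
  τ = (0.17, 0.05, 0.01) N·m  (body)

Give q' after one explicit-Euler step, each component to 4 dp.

2q̇ = q⊗(0,ω) = (0.3150898, -1.0729583, -0.6340437, 0.4554848)
q + ½dt·q⊗(0,ω), renormalized = (0.6322, 0.0546, 0.4993, 0.5900)

q' = (0.6322, 0.0546, 0.4993, 0.5900)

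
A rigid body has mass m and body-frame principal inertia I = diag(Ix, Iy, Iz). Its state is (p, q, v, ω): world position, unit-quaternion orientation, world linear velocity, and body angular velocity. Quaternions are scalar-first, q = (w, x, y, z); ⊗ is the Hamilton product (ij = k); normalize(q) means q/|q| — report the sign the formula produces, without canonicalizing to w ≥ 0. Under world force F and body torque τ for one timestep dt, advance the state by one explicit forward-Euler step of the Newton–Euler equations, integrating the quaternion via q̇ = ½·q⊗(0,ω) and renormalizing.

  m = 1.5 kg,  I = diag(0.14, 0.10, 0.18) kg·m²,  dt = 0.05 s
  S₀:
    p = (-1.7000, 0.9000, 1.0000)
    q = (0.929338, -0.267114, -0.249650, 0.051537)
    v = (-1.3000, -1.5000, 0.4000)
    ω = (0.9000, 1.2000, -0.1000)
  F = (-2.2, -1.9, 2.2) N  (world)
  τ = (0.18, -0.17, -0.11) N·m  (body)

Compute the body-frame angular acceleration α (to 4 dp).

α = (1.3543, -1.7360, -0.3711)

ω×(Iω) gyroscopic = (-0.0096, 0.0036, -0.0432)
α = I⁻¹(τ − ω×Iω) = (1.3543, -1.7360, -0.3711)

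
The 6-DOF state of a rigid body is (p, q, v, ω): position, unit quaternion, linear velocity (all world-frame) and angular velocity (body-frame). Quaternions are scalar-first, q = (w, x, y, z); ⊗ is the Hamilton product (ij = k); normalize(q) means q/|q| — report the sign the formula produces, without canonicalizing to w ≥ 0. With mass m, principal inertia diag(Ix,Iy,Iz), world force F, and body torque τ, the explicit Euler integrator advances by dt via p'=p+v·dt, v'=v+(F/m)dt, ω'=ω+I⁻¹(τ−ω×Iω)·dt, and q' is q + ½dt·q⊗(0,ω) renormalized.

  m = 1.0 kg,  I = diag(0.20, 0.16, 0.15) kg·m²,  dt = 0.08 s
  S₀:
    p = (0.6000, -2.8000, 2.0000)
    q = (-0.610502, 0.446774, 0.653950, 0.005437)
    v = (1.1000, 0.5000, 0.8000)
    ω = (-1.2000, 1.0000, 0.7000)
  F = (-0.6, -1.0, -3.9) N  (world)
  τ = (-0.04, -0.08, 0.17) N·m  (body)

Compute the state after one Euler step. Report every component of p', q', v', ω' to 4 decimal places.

p' = (0.6880, -2.7600, 2.0640)
q' = (-0.6139, 0.4930, 0.6153, 0.0375)
v' = (1.0520, 0.4200, 0.4880)
ω' = (-1.2132, 0.9810, 0.7651)

linear accel F/m = (-0.6000, -1.0000, -3.9000)
new position p' = (0.6880, -2.7600, 2.0640)
v' = v + a·dt = (1.0520, 0.4200, 0.4880)
ω×(Iω) gyroscopic = (-0.0070, -0.0420, 0.0480)
angular accel α = (-0.1650, -0.2375, 0.8133)
new body rate ω' = (-1.2132, 0.9810, 0.7651)
2q̇ = q⊗(0,ω) = (-0.1216271, 1.1849304, -0.9297682, 0.8041626)
q' = normalize(q + ½dt·q⊗(0,ω)) = (-0.6139, 0.4930, 0.6153, 0.0375)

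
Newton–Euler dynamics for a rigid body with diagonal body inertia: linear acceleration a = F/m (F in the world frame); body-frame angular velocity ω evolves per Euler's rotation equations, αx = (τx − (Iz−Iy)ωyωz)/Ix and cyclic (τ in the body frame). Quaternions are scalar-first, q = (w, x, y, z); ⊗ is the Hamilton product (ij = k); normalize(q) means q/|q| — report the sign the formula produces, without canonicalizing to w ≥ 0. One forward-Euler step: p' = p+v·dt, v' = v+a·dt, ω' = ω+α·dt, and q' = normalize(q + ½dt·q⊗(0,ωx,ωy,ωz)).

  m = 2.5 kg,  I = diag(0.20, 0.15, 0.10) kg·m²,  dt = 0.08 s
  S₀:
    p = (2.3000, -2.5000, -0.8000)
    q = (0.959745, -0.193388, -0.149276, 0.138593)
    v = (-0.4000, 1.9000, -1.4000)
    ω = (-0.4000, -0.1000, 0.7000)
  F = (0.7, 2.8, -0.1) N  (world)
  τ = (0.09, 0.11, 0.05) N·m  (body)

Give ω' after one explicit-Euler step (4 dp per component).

ω' = (-0.3654, -0.0264, 0.7416)

ω×(Iω) gyroscopic = (0.0035, -0.0280, -0.0020)
angular accel α = (0.4325, 0.9200, 0.5200)
ω' = ω + α·dt = (-0.3654, -0.0264, 0.7416)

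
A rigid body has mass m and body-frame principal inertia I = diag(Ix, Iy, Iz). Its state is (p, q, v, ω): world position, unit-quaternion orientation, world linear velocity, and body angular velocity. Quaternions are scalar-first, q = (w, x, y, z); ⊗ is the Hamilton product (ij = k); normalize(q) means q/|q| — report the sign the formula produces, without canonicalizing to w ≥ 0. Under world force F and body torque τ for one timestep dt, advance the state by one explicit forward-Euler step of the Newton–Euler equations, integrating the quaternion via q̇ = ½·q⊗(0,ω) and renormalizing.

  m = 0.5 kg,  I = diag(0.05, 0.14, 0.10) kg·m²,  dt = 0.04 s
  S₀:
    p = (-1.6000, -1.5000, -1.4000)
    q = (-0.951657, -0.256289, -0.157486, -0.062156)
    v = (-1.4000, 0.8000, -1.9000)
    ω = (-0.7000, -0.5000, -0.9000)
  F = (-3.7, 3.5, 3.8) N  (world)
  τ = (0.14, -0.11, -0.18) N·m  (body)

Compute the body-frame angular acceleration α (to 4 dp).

α = (3.1600, -0.5607, -2.1150)

gyro term ω×Iω = (-0.0180, -0.0315, 0.0315)
(τ − ω×Iω)/I = (3.1600, -0.5607, -2.1150)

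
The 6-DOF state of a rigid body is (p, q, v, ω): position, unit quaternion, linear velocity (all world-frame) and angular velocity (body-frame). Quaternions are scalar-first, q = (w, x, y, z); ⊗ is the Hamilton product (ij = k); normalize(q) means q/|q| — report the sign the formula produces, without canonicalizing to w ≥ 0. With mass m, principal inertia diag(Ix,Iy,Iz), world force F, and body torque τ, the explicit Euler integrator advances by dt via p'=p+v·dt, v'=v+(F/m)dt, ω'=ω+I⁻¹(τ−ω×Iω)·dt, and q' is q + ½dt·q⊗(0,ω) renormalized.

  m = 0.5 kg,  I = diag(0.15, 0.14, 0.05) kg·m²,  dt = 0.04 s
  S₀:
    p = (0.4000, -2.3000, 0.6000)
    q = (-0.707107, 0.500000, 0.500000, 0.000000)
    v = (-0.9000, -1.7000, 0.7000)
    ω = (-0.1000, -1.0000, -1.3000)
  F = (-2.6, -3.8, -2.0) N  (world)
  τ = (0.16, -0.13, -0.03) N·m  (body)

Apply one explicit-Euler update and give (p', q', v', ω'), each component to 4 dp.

p' = (0.3640, -2.3680, 0.6280)
q' = (-0.6957, 0.4882, 0.5269, 0.0094)
v' = (-1.1080, -2.0040, 0.5400)
ω' = (-0.0261, -1.0409, -1.3232)

linear accel F/m = (-5.2000, -7.6000, -4.0000)
p + v·dt = (0.3640, -2.3680, 0.6280)
v' = v + a·dt = (-1.1080, -2.0040, 0.5400)
angular accel α = (1.8467, -1.0214, -0.5800)
ω + α·dt = (-0.0261, -1.0409, -1.3232)
2q̇ = q⊗(0,ω) = (0.5500000, -0.5792893, 1.3571070, 0.4692391)
q + ½dt·q⊗(0,ω), renormalized = (-0.6957, 0.4882, 0.5269, 0.0094)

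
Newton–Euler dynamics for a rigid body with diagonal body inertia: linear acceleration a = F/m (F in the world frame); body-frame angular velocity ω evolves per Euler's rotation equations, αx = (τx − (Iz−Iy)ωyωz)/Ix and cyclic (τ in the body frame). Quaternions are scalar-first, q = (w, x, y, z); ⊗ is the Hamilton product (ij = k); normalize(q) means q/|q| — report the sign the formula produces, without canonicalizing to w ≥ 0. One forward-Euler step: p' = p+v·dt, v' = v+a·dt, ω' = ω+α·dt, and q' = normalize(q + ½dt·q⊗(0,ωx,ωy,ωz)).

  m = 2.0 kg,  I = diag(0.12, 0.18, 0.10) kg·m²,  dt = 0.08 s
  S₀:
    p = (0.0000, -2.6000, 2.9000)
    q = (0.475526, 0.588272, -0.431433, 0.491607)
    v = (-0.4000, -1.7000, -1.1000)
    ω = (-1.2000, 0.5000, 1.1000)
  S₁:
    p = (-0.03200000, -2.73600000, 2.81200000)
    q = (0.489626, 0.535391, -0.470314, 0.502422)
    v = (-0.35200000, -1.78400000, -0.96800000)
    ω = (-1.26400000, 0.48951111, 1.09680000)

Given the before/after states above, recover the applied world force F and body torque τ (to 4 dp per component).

v₁ − v₀ = (0.04800000, -0.08400000, 0.13200000)
applied force F = (1.2000, -2.1000, 3.3000)
rate change Δω = (-0.06400000, -0.01048889, -0.00320000)
gyro term ω₀×Iω₀ = (-0.0440, -0.0264, -0.0360)
τ = I·(Δω/dt) + ω₀×(Iω₀) = (-0.1400, -0.0500, -0.0400)

F = (1.2000, -2.1000, 3.3000)
τ = (-0.1400, -0.0500, -0.0400)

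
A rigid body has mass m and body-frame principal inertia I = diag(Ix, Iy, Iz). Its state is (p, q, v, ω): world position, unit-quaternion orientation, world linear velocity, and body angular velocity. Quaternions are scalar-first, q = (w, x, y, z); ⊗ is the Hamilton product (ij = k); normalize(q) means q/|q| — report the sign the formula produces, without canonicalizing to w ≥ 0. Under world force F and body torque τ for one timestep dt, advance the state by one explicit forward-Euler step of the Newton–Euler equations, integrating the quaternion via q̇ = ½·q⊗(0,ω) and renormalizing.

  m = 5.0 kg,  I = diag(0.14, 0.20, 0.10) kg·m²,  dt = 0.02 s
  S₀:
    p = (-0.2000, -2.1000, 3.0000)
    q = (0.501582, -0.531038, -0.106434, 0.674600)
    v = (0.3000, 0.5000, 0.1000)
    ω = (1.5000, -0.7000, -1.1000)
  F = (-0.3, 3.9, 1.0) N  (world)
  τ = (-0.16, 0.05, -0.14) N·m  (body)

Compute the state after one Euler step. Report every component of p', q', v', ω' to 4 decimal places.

p' = (-0.1940, -2.0900, 3.0020)
q' = (0.5161, -0.5175, -0.1056, 0.6743)
v' = (0.2988, 0.5156, 0.1040)
ω' = (1.4881, -0.6884, -1.1154)

α = I⁻¹(τ − ω×Iω) = (-0.5929, 0.5800, -0.7700)
ω' = ω + α·dt = (1.4881, -0.6884, -1.1154)
q⊗(0,ω) = (1.4641132, 1.3416704, 0.0766508, -0.0203626)
q' = normalize(q + ½dt·q⊗(0,ω)) = (0.5161, -0.5175, -0.1056, 0.6743)
a = (-0.0600, 0.7800, 0.2000)
p + v·dt = (-0.1940, -2.0900, 3.0020)
v + (F/m)dt = (0.2988, 0.5156, 0.1040)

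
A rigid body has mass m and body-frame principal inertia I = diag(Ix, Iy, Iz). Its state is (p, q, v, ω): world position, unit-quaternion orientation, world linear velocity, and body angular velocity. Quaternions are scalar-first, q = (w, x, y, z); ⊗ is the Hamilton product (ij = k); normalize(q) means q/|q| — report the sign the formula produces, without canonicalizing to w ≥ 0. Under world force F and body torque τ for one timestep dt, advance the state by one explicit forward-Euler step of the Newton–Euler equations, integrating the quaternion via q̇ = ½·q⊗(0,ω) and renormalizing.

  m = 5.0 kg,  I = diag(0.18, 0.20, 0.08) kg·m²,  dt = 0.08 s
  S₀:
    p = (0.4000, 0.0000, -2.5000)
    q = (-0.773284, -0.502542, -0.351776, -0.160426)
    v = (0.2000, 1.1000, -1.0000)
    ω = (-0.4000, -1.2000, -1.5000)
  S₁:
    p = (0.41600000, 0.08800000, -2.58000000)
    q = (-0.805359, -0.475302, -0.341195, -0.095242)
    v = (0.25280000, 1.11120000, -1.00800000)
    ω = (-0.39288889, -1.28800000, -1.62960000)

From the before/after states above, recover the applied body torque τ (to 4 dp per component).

Δω = ω₁−ω₀ = (0.00711111, -0.08800000, -0.12960000)
τ = I·(Δω/dt) + ω₀×(Iω₀) = (-0.2000, -0.1600, -0.1200)

τ = (-0.2000, -0.1600, -0.1200)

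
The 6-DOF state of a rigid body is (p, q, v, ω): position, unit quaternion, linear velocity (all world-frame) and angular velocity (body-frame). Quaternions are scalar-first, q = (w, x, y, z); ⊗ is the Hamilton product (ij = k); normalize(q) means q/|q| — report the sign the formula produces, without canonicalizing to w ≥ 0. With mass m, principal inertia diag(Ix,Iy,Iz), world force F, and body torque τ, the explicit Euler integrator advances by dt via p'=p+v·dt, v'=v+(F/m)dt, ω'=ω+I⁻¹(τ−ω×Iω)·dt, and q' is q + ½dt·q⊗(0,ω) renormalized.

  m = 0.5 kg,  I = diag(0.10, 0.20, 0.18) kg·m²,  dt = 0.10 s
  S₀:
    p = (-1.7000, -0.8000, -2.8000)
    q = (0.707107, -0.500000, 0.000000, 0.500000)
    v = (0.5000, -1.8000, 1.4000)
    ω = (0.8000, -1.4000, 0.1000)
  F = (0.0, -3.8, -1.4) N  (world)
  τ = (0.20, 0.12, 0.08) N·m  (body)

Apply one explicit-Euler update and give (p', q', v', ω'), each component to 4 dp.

(τ − ω×Iω)/I = (1.9720, 0.6320, 1.0667)
ω + α·dt = (0.9972, -1.3368, 0.2067)
q⊗(0,ω) = (0.3500000, 1.2656856, -0.5399498, 0.7707107)
q' = normalize(q + ½dt·q⊗(0,ω)) = (0.7223, -0.4353, -0.0269, 0.5368)
new position p' = (-1.6500, -0.9800, -2.6600)
v + (F/m)dt = (0.5000, -2.5600, 1.1200)

p' = (-1.6500, -0.9800, -2.6600)
q' = (0.7223, -0.4353, -0.0269, 0.5368)
v' = (0.5000, -2.5600, 1.1200)
ω' = (0.9972, -1.3368, 0.2067)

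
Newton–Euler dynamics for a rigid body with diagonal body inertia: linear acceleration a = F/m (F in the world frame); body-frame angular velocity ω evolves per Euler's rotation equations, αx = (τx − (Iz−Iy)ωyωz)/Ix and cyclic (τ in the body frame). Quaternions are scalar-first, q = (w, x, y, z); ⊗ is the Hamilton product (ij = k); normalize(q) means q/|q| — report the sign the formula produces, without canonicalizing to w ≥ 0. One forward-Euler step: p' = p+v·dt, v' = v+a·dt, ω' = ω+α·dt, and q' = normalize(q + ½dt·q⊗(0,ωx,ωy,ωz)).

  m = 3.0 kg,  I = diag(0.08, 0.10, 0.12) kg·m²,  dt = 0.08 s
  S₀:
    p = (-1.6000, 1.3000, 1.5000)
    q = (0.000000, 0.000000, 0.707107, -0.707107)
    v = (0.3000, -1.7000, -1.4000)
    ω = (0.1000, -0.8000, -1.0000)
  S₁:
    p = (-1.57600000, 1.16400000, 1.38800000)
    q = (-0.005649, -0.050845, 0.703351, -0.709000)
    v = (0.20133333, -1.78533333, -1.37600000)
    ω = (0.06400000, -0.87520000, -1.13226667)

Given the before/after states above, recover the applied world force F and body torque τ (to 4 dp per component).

rate change Δω = (-0.03600000, -0.07520000, -0.13226667)
gyro term ω₀×Iω₀ = (0.0160, 0.0040, -0.0016)
τ = I·(Δω/dt) + ω₀×(Iω₀) = (-0.0200, -0.0900, -0.2000)
velocity change Δv = (-0.09866667, -0.08533333, 0.02400000)
applied force F = (-3.7000, -3.2000, 0.9000)

F = (-3.7000, -3.2000, 0.9000)
τ = (-0.0200, -0.0900, -0.2000)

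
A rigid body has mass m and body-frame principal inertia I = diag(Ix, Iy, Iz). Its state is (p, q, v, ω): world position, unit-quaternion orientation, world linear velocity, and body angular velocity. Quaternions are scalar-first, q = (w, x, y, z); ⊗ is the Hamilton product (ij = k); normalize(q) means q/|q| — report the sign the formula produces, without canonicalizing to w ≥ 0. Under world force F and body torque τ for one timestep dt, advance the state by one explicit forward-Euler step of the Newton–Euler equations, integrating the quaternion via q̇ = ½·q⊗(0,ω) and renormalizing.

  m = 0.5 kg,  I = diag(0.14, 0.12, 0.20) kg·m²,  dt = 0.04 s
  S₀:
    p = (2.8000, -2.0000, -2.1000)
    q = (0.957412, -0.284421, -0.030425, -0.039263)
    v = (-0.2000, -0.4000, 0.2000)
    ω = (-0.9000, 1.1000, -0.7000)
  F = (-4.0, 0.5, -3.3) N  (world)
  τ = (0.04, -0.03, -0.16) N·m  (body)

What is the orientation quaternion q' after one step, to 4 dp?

q' = (0.9519, -0.3002, -0.0126, -0.0594)

q⊗(0,ω) = (-0.2499955, -0.7971840, 0.8893952, -1.0104340)
q + ½dt·q⊗(0,ω), renormalized = (0.9519, -0.3002, -0.0126, -0.0594)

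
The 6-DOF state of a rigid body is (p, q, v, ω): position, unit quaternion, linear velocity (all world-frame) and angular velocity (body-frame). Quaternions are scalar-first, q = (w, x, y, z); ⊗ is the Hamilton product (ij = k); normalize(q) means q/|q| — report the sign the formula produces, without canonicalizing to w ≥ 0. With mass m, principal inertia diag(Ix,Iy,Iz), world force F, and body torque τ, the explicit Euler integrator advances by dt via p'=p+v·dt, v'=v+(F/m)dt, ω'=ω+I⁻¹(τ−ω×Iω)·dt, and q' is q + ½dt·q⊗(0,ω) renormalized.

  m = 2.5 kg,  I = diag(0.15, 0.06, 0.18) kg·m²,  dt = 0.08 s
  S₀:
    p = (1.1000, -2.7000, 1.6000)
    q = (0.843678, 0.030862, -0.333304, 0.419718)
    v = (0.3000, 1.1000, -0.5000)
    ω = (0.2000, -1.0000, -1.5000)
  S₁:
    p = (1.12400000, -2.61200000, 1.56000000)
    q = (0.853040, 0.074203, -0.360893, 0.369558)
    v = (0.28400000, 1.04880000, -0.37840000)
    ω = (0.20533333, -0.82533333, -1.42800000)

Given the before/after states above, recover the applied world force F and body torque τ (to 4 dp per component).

F = (-0.5000, -1.6000, 3.8000)
τ = (0.1900, 0.1400, 0.1800)

Δω = ω₁−ω₀ = (0.00533333, 0.17466667, 0.07200000)
precession coupling = (0.1800, 0.0090, 0.0180)
I·α + gyro = (0.1900, 0.1400, 0.1800)
v₁ − v₀ = (-0.01600000, -0.05120000, 0.12160000)
m·(v₁−v₀)/dt = (-0.5000, -1.6000, 3.8000)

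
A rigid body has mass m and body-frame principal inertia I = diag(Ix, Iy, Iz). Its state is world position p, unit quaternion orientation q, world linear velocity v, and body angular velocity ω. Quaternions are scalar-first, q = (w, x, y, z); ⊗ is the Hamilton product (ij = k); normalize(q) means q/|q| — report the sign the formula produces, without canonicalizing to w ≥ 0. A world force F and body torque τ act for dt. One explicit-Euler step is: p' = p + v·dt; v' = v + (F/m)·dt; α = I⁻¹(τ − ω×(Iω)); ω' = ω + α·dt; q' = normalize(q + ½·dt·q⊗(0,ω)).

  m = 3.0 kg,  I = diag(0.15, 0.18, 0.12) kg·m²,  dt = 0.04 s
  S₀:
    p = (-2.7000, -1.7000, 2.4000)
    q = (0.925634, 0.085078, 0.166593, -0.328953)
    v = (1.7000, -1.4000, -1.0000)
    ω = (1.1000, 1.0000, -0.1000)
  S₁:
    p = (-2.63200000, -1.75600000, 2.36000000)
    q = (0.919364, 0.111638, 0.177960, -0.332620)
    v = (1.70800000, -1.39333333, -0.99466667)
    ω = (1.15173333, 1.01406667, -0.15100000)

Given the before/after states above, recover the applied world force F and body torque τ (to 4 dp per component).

ω₁ − ω₀ = (0.05173333, 0.01406667, -0.05100000)
τ = I·(Δω/dt) + ω₀×(Iω₀) = (0.2000, 0.0600, -0.1200)
Δv = v₁−v₀ = (0.00800000, 0.00666667, 0.00533333)
applied force F = (0.6000, 0.5000, 0.4000)

F = (0.6000, 0.5000, 0.4000)
τ = (0.2000, 0.0600, -0.1200)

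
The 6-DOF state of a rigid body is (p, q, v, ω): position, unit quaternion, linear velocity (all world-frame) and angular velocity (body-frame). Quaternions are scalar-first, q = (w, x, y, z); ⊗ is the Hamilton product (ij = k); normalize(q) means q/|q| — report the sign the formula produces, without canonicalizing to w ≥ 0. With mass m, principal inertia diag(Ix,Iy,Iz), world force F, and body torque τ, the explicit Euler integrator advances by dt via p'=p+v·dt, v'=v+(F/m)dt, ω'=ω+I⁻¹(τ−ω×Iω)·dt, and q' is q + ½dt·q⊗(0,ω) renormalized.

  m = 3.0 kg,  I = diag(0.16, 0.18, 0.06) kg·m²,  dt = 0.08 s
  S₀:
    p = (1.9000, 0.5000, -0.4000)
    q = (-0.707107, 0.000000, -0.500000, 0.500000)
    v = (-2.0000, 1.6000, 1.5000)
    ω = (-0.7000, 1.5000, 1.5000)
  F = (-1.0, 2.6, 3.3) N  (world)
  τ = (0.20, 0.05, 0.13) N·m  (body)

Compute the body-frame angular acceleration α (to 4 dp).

α = (2.9375, 0.8611, 2.5167)

precession coupling ω×(Iω) = (-0.2700, -0.1050, -0.0210)
(τ − ω×Iω)/I = (2.9375, 0.8611, 2.5167)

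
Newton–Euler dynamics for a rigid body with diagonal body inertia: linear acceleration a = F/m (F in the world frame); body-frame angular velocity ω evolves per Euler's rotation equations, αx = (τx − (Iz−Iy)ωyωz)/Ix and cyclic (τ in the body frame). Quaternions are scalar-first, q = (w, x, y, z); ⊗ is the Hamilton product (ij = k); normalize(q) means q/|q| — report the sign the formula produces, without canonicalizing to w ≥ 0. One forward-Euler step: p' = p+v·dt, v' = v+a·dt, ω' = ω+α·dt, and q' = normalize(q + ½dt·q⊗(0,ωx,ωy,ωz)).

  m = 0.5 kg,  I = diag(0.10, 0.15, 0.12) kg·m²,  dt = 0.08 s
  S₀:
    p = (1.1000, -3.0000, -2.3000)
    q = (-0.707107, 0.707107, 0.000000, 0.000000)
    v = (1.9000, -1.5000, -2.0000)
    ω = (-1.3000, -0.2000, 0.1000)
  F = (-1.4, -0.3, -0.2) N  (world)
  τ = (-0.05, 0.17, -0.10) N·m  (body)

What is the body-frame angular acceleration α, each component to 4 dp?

α = (-0.5060, 1.1160, -0.9417)

ω×(Iω) gyroscopic = (0.0006, 0.0026, 0.0130)
α = I⁻¹(τ − ω×Iω) = (-0.5060, 1.1160, -0.9417)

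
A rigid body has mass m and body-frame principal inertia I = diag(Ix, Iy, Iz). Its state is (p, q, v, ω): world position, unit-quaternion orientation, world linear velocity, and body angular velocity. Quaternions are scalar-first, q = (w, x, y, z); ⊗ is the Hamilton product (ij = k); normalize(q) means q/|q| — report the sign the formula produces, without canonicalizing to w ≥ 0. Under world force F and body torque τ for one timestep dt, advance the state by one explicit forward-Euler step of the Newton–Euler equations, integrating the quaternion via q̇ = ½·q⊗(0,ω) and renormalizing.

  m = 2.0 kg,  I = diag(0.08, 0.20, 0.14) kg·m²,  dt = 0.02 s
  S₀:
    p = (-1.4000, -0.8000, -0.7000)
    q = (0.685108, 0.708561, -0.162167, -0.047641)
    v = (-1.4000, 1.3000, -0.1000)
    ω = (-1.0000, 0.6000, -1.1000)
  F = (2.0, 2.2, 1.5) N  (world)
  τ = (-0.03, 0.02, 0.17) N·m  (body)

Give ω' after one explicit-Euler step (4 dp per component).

ω' = (-1.0174, 0.6086, -1.0654)

angular accel α = (-0.8700, 0.4300, 1.7286)
ω + α·dt = (-1.0174, 0.6086, -1.0654)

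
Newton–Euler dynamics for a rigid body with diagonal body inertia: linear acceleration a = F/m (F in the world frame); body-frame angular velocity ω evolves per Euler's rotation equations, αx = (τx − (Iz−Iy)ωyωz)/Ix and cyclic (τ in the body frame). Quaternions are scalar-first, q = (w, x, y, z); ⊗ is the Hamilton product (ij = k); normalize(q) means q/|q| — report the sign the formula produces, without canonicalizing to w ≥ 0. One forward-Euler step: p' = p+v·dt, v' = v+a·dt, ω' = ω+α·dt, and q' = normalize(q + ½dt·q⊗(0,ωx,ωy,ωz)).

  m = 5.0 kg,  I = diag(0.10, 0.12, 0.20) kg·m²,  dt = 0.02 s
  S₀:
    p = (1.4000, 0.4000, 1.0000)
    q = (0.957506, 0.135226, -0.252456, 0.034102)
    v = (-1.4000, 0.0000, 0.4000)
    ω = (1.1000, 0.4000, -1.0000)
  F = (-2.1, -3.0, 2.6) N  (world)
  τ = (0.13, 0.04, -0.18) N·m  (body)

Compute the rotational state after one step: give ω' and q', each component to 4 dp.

ω×(Iω) gyroscopic = (-0.0320, 0.1100, 0.0088)
α = I⁻¹(τ − ω×Iω) = (1.6200, -0.5833, -0.9440)
ω' = ω + α·dt = (1.1324, 0.3883, -1.0189)
q⊗(0,ω) = (-0.0136642, 1.2920718, 0.5557406, -0.6257140)
updated quaternion q' = (0.9573, 0.1481, -0.2469, 0.0278)

ω' = (1.1324, 0.3883, -1.0189)
q' = (0.9573, 0.1481, -0.2469, 0.0278)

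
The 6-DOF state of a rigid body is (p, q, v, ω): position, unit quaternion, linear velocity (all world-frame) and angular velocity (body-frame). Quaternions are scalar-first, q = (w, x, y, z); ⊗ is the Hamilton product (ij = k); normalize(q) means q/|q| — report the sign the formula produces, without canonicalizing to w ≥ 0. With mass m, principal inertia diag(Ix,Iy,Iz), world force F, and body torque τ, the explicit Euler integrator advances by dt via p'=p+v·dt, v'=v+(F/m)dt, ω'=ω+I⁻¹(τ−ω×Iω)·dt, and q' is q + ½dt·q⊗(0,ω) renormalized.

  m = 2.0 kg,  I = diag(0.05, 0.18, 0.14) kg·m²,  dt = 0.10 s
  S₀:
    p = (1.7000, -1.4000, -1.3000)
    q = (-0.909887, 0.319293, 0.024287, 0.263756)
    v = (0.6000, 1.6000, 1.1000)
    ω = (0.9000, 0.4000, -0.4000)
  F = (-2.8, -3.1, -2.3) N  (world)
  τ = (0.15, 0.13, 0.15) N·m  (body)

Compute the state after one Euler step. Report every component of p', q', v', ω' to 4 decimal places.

new position p' = (1.7600, -1.2400, -1.1900)
v' = v + a·dt = (0.4600, 1.4450, 0.9850)
α = I⁻¹(τ − ω×Iω) = (2.8720, 0.5422, 0.7371)
ω + α·dt = (1.1872, 0.4542, -0.3263)
Hamilton product q⊗(0,ω) = (-0.1915761, -0.9341155, 0.0011428, 0.4698137)
q + ½dt·q⊗(0,ω), renormalized = (-0.9182, 0.2722, 0.0243, 0.2868)

p' = (1.7600, -1.2400, -1.1900)
q' = (-0.9182, 0.2722, 0.0243, 0.2868)
v' = (0.4600, 1.4450, 0.9850)
ω' = (1.1872, 0.4542, -0.3263)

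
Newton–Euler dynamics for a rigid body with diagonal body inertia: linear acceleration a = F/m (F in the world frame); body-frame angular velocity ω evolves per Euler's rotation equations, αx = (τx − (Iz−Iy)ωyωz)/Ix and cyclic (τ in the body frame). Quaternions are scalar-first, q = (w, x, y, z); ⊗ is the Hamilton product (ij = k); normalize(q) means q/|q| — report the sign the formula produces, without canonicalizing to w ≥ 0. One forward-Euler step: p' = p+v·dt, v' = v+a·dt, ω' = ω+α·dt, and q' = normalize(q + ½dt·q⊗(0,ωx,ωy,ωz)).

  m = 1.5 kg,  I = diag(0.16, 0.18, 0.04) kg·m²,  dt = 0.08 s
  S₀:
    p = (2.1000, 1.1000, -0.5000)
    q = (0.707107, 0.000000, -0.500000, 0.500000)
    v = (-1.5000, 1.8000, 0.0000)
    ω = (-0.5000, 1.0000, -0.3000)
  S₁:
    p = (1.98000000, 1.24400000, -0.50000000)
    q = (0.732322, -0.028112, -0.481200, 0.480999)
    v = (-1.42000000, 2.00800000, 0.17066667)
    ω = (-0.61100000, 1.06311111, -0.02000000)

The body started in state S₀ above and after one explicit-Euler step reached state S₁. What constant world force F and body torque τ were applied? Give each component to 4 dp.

F = (1.5000, 3.9000, 3.2000)
τ = (-0.1800, 0.1600, 0.1300)

ω₁ − ω₀ = (-0.11100000, 0.06311111, 0.28000000)
τ = I·(Δω/dt) + ω₀×(Iω₀) = (-0.1800, 0.1600, 0.1300)
velocity change Δv = (0.08000000, 0.20800000, 0.17066667)
applied force F = (1.5000, 3.9000, 3.2000)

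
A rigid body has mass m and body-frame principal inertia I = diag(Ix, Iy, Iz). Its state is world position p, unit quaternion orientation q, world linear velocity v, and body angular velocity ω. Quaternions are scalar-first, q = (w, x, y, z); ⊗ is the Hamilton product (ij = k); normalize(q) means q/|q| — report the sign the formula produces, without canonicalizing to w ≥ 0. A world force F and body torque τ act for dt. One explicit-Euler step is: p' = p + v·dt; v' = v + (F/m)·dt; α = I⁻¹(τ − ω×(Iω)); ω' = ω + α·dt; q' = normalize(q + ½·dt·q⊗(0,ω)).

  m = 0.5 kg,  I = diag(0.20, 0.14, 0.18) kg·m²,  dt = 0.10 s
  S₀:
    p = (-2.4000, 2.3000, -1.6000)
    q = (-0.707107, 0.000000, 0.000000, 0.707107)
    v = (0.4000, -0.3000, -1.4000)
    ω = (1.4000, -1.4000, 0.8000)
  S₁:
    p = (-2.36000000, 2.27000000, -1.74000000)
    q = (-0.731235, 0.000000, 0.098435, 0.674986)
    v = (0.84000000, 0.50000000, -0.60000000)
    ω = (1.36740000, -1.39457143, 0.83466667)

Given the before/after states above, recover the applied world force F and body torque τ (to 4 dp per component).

F = (2.2000, 4.0000, 4.0000)
τ = (-0.1100, 0.0300, 0.1800)

Δω = ω₁−ω₀ = (-0.03260000, 0.00542857, 0.03466667)
τ = I·(Δω/dt) + ω₀×(Iω₀) = (-0.1100, 0.0300, 0.1800)
velocity change Δv = (0.44000000, 0.80000000, 0.80000000)
F = m·Δv/dt = (2.2000, 4.0000, 4.0000)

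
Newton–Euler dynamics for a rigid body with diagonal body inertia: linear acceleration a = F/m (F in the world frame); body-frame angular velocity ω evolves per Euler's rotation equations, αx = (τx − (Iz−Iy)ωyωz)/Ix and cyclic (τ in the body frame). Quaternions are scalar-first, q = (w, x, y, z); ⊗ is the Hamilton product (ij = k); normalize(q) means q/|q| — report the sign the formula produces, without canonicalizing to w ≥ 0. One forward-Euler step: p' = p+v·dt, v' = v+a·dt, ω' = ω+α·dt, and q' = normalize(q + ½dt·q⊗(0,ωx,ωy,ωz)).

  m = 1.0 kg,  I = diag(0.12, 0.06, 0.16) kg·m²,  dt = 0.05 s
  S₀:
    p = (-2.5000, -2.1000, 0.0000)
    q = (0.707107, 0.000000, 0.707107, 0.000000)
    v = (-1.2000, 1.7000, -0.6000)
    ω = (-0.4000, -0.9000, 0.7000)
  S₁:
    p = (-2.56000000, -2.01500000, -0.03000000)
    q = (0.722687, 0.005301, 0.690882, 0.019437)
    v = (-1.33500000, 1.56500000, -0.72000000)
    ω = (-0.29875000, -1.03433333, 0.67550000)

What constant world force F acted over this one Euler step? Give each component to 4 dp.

F = (-2.7000, -2.7000, -2.4000)

velocity change Δv = (-0.13500000, -0.13500000, -0.12000000)
applied force F = (-2.7000, -2.7000, -2.4000)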